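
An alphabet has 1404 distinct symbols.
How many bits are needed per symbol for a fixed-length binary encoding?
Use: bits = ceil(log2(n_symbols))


log2(1404) = 10.4553
Bracket: 2^10 = 1024 < 1404 <= 2^11 = 2048
So ceil(log2(1404)) = 11

bits = ceil(log2(1404)) = ceil(10.4553) = 11 bits


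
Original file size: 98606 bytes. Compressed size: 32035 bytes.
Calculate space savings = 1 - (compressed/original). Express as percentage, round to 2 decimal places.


ratio = compressed/original = 32035/98606 = 0.324879
savings = 1 - ratio = 1 - 0.324879 = 0.675121
as a percentage: 0.675121 * 100 = 67.51%

Space savings = 1 - 32035/98606 = 67.51%


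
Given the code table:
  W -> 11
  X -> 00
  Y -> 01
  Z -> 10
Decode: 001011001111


Decoding:
00 -> X
10 -> Z
11 -> W
00 -> X
11 -> W
11 -> W


Result: XZWXWW


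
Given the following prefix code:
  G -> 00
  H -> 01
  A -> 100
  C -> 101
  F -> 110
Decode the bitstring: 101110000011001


Decoding step by step:
Bits 101 -> C
Bits 110 -> F
Bits 00 -> G
Bits 00 -> G
Bits 110 -> F
Bits 01 -> H


Decoded message: CFGGFH


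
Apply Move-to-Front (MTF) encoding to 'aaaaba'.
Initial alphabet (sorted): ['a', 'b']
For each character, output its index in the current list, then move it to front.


MTF encoding:
'a': index 0 in ['a', 'b'] -> ['a', 'b']
'a': index 0 in ['a', 'b'] -> ['a', 'b']
'a': index 0 in ['a', 'b'] -> ['a', 'b']
'a': index 0 in ['a', 'b'] -> ['a', 'b']
'b': index 1 in ['a', 'b'] -> ['b', 'a']
'a': index 1 in ['b', 'a'] -> ['a', 'b']


Output: [0, 0, 0, 0, 1, 1]


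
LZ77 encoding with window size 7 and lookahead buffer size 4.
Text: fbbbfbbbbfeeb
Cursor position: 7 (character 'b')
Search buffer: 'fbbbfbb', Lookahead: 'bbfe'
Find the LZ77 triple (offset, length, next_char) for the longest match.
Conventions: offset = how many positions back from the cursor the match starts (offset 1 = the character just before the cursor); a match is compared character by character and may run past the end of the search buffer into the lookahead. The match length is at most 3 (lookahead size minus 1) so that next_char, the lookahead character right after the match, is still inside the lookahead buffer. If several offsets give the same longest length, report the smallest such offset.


Try each offset into the search buffer:
  offset=1 (pos 6, char 'b'): match length 2
  offset=2 (pos 5, char 'b'): match length 2
  offset=3 (pos 4, char 'f'): match length 0
  offset=4 (pos 3, char 'b'): match length 1
  offset=5 (pos 2, char 'b'): match length 3
  offset=6 (pos 1, char 'b'): match length 2
  offset=7 (pos 0, char 'f'): match length 0
Longest match has length 3 at offset 5.
next_char = character at position 7 + 3 = 10 -> 'e'

Best match: offset=5, length=3 (matching 'bbf' starting at position 2)
LZ77 triple: (5, 3, 'e')


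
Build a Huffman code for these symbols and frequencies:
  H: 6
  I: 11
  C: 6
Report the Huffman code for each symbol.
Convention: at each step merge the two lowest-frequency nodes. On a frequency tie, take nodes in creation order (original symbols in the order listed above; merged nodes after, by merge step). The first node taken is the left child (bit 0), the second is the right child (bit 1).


Huffman tree construction:
Step 1: Merge H(6) + C(6) = 12
Step 2: Merge I(11) + (H+C)(12) = 23
Read each symbol's code off the tree from the root (left child = 0, right child = 1).

Codes:
  H: 10 (length 2)
  I: 0 (length 1)
  C: 11 (length 2)
Average code length: 35/23 = 1.5217 bits/symbol


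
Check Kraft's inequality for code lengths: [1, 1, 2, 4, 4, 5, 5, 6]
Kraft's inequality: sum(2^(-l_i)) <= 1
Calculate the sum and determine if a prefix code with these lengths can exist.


Sum = 2^(-1) + 2^(-1) + 2^(-2) + 2^(-4) + 2^(-4) + 2^(-5) + 2^(-5) + 2^(-6)
    = 0.5 + 0.5 + 0.25 + 0.0625 + 0.0625 + 0.03125 + 0.03125 + 0.015625
    = 93/64 = 1.453125
Since 1.453125 > 1, Kraft's inequality is NOT satisfied.
A prefix code with these lengths CANNOT exist.

Kraft sum = 1.453125. Not satisfied.


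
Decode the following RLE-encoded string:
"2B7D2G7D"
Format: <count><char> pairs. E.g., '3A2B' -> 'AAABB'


Expanding each <count><char> pair:
  2B -> 'BB'
  7D -> 'DDDDDDD'
  2G -> 'GG'
  7D -> 'DDDDDDD'

Decoded = BBDDDDDDDGGDDDDDDD


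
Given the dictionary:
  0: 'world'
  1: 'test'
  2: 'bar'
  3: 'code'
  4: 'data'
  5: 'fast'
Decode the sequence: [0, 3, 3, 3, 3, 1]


Look up each index in the dictionary:
  0 -> 'world'
  3 -> 'code'
  3 -> 'code'
  3 -> 'code'
  3 -> 'code'
  1 -> 'test'

Decoded: "world code code code code test"


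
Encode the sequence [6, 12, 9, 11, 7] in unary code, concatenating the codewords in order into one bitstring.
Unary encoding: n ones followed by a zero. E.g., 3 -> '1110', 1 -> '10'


Encode each number as n ones followed by a terminating 0:
  6 -> 1111110 (7 bits)
  12 -> 1111111111110 (13 bits)
  9 -> 1111111110 (10 bits)
  11 -> 111111111110 (12 bits)
  7 -> 11111110 (8 bits)
Total length = 7 + 13 + 10 + 12 + 8 = 50 bits.

Unary([6, 12, 9, 11, 7]) = 11111101111111111110111111111011111111111011111110 (50 bits)


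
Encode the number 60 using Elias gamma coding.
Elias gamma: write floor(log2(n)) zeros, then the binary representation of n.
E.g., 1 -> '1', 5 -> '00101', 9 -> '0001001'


num_bits = floor(log2(60)) + 1 = 6
leading_zeros = num_bits - 1 = 5
binary(60) = 111100

Elias gamma(60) = '00000' + '111100' = 00000111100 (11 bits)


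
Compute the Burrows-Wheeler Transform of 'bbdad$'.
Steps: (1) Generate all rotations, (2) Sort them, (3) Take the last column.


Rotations (sorted):
  0: $bbdad -> last char: d
  1: ad$bbd -> last char: d
  2: bbdad$ -> last char: $
  3: bdad$b -> last char: b
  4: d$bbda -> last char: a
  5: dad$bb -> last char: b


BWT = dd$bab


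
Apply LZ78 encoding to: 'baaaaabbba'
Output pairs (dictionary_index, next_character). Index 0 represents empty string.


LZ78 encoding steps:
Dictionary: {0: ''}
Step 1: w='' (idx 0), next='b' -> output (0, 'b'), add 'b' as idx 1
Step 2: w='' (idx 0), next='a' -> output (0, 'a'), add 'a' as idx 2
Step 3: w='a' (idx 2), next='a' -> output (2, 'a'), add 'aa' as idx 3
Step 4: w='aa' (idx 3), next='b' -> output (3, 'b'), add 'aab' as idx 4
Step 5: w='b' (idx 1), next='b' -> output (1, 'b'), add 'bb' as idx 5
Step 6: w='a' (idx 2), end of input -> output (2, '')


Encoded: [(0, 'b'), (0, 'a'), (2, 'a'), (3, 'b'), (1, 'b'), (2, '')]


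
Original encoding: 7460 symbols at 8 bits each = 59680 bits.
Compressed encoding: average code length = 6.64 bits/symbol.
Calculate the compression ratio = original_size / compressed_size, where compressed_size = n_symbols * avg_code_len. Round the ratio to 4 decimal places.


original_size = n_symbols * orig_bits = 7460 * 8 = 59680 bits
compressed_size = n_symbols * avg_code_len = 7460 * 6.64 = 49534.4 bits
ratio = original_size / compressed_size = 59680 / 49534.4 = 1.2048

Compression ratio = 1.2048


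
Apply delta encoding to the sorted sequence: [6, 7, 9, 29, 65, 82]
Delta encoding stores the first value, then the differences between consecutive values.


First value: 6
Deltas:
  7 - 6 = 1
  9 - 7 = 2
  29 - 9 = 20
  65 - 29 = 36
  82 - 65 = 17


Delta encoded: [6, 1, 2, 20, 36, 17]


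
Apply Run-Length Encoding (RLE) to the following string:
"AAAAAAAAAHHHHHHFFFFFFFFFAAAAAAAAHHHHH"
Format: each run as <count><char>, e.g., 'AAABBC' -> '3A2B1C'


Scanning runs left to right:
  i=0: run of 'A' x 9 -> '9A'
  i=9: run of 'H' x 6 -> '6H'
  i=15: run of 'F' x 9 -> '9F'
  i=24: run of 'A' x 8 -> '8A'
  i=32: run of 'H' x 5 -> '5H'

RLE = 9A6H9F8A5H


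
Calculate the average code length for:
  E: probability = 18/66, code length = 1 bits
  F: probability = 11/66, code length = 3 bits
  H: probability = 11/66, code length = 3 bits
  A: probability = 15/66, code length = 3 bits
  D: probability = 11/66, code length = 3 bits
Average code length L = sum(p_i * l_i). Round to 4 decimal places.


Weighted contributions p_i * l_i:
  E: (18/66) * 1 = 18/66
  F: (11/66) * 3 = 33/66
  H: (11/66) * 3 = 33/66
  A: (15/66) * 3 = 45/66
  D: (11/66) * 3 = 33/66
Sum = (18 + 33 + 33 + 45 + 33)/66 = 162/66

L = 162/66 = 2.4545 bits/symbol


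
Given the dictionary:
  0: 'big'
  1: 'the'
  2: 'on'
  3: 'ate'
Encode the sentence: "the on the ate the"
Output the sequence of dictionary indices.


Look up each word in the dictionary:
  'the' -> 1
  'on' -> 2
  'the' -> 1
  'ate' -> 3
  'the' -> 1

Encoded: [1, 2, 1, 3, 1]


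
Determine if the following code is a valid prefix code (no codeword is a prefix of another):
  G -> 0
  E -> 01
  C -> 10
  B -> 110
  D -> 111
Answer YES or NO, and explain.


Checking each pair (does one codeword prefix another?):
  G='0' vs E='01': prefix -- VIOLATION

NO -- this is NOT a valid prefix code. G (0) is a prefix of E (01).


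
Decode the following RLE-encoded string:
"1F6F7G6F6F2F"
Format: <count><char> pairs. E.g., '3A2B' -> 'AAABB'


Expanding each <count><char> pair:
  1F -> 'F'
  6F -> 'FFFFFF'
  7G -> 'GGGGGGG'
  6F -> 'FFFFFF'
  6F -> 'FFFFFF'
  2F -> 'FF'

Decoded = FFFFFFFGGGGGGGFFFFFFFFFFFFFF


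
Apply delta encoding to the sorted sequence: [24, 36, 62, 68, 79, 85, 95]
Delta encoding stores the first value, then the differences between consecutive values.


First value: 24
Deltas:
  36 - 24 = 12
  62 - 36 = 26
  68 - 62 = 6
  79 - 68 = 11
  85 - 79 = 6
  95 - 85 = 10


Delta encoded: [24, 12, 26, 6, 11, 6, 10]


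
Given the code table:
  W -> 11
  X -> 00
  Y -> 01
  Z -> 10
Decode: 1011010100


Decoding:
10 -> Z
11 -> W
01 -> Y
01 -> Y
00 -> X


Result: ZWYYX


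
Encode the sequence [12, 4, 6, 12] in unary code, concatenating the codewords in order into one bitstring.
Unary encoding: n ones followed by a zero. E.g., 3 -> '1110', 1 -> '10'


Encode each number as n ones followed by a terminating 0:
  12 -> 1111111111110 (13 bits)
  4 -> 11110 (5 bits)
  6 -> 1111110 (7 bits)
  12 -> 1111111111110 (13 bits)
Total length = 13 + 5 + 7 + 13 = 38 bits.

Unary([12, 4, 6, 12]) = 11111111111101111011111101111111111110 (38 bits)


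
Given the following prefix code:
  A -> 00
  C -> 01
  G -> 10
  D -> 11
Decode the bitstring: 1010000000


Decoding step by step:
Bits 10 -> G
Bits 10 -> G
Bits 00 -> A
Bits 00 -> A
Bits 00 -> A


Decoded message: GGAAA


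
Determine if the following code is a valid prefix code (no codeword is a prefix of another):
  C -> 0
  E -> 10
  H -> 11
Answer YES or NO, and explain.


Checking each pair (does one codeword prefix another?):
  C='0' vs E='10': no prefix
  C='0' vs H='11': no prefix
  E='10' vs C='0': no prefix
  E='10' vs H='11': no prefix
  H='11' vs C='0': no prefix
  H='11' vs E='10': no prefix
No violation found over all pairs.

YES -- this is a valid prefix code. No codeword is a prefix of any other codeword.


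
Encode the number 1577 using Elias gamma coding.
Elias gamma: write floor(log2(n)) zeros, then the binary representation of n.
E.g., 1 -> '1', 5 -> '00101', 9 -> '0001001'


num_bits = floor(log2(1577)) + 1 = 11
leading_zeros = num_bits - 1 = 10
binary(1577) = 11000101001

Elias gamma(1577) = '0000000000' + '11000101001' = 000000000011000101001 (21 bits)


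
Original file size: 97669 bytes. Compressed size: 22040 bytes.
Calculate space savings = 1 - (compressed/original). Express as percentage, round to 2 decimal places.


ratio = compressed/original = 22040/97669 = 0.22566
savings = 1 - ratio = 1 - 0.22566 = 0.77434
as a percentage: 0.77434 * 100 = 77.43%

Space savings = 1 - 22040/97669 = 77.43%


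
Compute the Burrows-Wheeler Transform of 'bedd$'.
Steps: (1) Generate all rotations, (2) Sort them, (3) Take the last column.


Rotations (sorted):
  0: $bedd -> last char: d
  1: bedd$ -> last char: $
  2: d$bed -> last char: d
  3: dd$be -> last char: e
  4: edd$b -> last char: b


BWT = d$deb


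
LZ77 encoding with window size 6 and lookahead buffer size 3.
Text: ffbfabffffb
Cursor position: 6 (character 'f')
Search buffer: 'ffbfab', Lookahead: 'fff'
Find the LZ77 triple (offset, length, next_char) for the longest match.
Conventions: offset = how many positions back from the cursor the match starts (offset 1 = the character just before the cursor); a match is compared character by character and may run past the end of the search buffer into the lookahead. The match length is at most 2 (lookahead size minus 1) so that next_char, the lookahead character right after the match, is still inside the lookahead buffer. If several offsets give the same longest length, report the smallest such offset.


Try each offset into the search buffer:
  offset=1 (pos 5, char 'b'): match length 0
  offset=2 (pos 4, char 'a'): match length 0
  offset=3 (pos 3, char 'f'): match length 1
  offset=4 (pos 2, char 'b'): match length 0
  offset=5 (pos 1, char 'f'): match length 1
  offset=6 (pos 0, char 'f'): match length 2
Longest match has length 2 at offset 6.
next_char = character at position 6 + 2 = 8 -> 'f'

Best match: offset=6, length=2 (matching 'ff' starting at position 0)
LZ77 triple: (6, 2, 'f')


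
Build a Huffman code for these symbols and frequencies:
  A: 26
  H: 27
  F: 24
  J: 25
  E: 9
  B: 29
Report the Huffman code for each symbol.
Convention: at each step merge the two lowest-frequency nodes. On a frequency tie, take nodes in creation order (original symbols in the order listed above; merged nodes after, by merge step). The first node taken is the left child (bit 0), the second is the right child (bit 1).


Huffman tree construction:
Step 1: Merge E(9) + F(24) = 33
Step 2: Merge J(25) + A(26) = 51
Step 3: Merge H(27) + B(29) = 56
Step 4: Merge (E+F)(33) + (J+A)(51) = 84
Step 5: Merge (H+B)(56) + ((E+F)+(J+A))(84) = 140
Read each symbol's code off the tree from the root (left child = 0, right child = 1).

Codes:
  A: 111 (length 3)
  H: 00 (length 2)
  F: 101 (length 3)
  J: 110 (length 3)
  E: 100 (length 3)
  B: 01 (length 2)
Average code length: 364/140 = 2.6000 bits/symbol


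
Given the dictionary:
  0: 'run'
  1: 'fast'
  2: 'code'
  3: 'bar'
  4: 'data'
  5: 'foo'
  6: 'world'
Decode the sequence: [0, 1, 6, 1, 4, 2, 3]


Look up each index in the dictionary:
  0 -> 'run'
  1 -> 'fast'
  6 -> 'world'
  1 -> 'fast'
  4 -> 'data'
  2 -> 'code'
  3 -> 'bar'

Decoded: "run fast world fast data code bar"


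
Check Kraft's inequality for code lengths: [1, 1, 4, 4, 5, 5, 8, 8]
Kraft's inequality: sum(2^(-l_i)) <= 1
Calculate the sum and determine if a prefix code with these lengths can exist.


Sum = 2^(-1) + 2^(-1) + 2^(-4) + 2^(-4) + 2^(-5) + 2^(-5) + 2^(-8) + 2^(-8)
    = 0.5 + 0.5 + 0.0625 + 0.0625 + 0.03125 + 0.03125 + 0.00390625 + 0.00390625
    = 306/256 = 1.1953125
Since 1.1953125 > 1, Kraft's inequality is NOT satisfied.
A prefix code with these lengths CANNOT exist.

Kraft sum = 1.1953125. Not satisfied.


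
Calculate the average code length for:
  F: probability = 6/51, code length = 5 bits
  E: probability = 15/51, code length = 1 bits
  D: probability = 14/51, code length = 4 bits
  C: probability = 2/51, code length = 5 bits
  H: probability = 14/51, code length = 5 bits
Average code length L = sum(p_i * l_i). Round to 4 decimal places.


Weighted contributions p_i * l_i:
  F: (6/51) * 5 = 30/51
  E: (15/51) * 1 = 15/51
  D: (14/51) * 4 = 56/51
  C: (2/51) * 5 = 10/51
  H: (14/51) * 5 = 70/51
Sum = (30 + 15 + 56 + 10 + 70)/51 = 181/51

L = 181/51 = 3.5490 bits/symbol


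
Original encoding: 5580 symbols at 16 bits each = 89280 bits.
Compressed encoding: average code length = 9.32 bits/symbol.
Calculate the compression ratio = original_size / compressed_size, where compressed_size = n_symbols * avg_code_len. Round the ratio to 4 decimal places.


original_size = n_symbols * orig_bits = 5580 * 16 = 89280 bits
compressed_size = n_symbols * avg_code_len = 5580 * 9.32 = 52005.6 bits
ratio = original_size / compressed_size = 89280 / 52005.6 = 1.7167

Compression ratio = 1.7167


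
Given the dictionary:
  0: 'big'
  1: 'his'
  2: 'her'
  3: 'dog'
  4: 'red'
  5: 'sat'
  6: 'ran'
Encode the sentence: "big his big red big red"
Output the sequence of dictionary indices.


Look up each word in the dictionary:
  'big' -> 0
  'his' -> 1
  'big' -> 0
  'red' -> 4
  'big' -> 0
  'red' -> 4

Encoded: [0, 1, 0, 4, 0, 4]


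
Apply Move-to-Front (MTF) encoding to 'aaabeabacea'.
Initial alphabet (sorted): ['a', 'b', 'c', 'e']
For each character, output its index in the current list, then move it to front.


MTF encoding:
'a': index 0 in ['a', 'b', 'c', 'e'] -> ['a', 'b', 'c', 'e']
'a': index 0 in ['a', 'b', 'c', 'e'] -> ['a', 'b', 'c', 'e']
'a': index 0 in ['a', 'b', 'c', 'e'] -> ['a', 'b', 'c', 'e']
'b': index 1 in ['a', 'b', 'c', 'e'] -> ['b', 'a', 'c', 'e']
'e': index 3 in ['b', 'a', 'c', 'e'] -> ['e', 'b', 'a', 'c']
'a': index 2 in ['e', 'b', 'a', 'c'] -> ['a', 'e', 'b', 'c']
'b': index 2 in ['a', 'e', 'b', 'c'] -> ['b', 'a', 'e', 'c']
'a': index 1 in ['b', 'a', 'e', 'c'] -> ['a', 'b', 'e', 'c']
'c': index 3 in ['a', 'b', 'e', 'c'] -> ['c', 'a', 'b', 'e']
'e': index 3 in ['c', 'a', 'b', 'e'] -> ['e', 'c', 'a', 'b']
'a': index 2 in ['e', 'c', 'a', 'b'] -> ['a', 'e', 'c', 'b']


Output: [0, 0, 0, 1, 3, 2, 2, 1, 3, 3, 2]


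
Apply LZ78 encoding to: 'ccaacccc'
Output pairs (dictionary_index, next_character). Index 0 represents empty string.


LZ78 encoding steps:
Dictionary: {0: ''}
Step 1: w='' (idx 0), next='c' -> output (0, 'c'), add 'c' as idx 1
Step 2: w='c' (idx 1), next='a' -> output (1, 'a'), add 'ca' as idx 2
Step 3: w='' (idx 0), next='a' -> output (0, 'a'), add 'a' as idx 3
Step 4: w='c' (idx 1), next='c' -> output (1, 'c'), add 'cc' as idx 4
Step 5: w='cc' (idx 4), end of input -> output (4, '')


Encoded: [(0, 'c'), (1, 'a'), (0, 'a'), (1, 'c'), (4, '')]


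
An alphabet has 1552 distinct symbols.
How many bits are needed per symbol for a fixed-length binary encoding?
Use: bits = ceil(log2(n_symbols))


log2(1552) = 10.5999
Bracket: 2^10 = 1024 < 1552 <= 2^11 = 2048
So ceil(log2(1552)) = 11

bits = ceil(log2(1552)) = ceil(10.5999) = 11 bits


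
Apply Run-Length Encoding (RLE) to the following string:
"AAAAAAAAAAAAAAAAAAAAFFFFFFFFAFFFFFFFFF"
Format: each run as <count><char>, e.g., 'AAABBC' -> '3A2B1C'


Scanning runs left to right:
  i=0: run of 'A' x 20 -> '20A'
  i=20: run of 'F' x 8 -> '8F'
  i=28: run of 'A' x 1 -> '1A'
  i=29: run of 'F' x 9 -> '9F'

RLE = 20A8F1A9F


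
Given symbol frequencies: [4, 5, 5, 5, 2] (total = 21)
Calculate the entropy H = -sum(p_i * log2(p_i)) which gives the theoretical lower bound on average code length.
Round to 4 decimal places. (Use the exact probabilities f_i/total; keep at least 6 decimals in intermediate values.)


Per-symbol terms -p_i * log2(p_i) with p_i = f_i/21:
  p = 4/21 = 0.190476: log2(p) = -2.392317, -p*log2(p) = 0.455680
  p = 5/21 = 0.238095: log2(p) = -2.070389, -p*log2(p) = 0.492950
  p = 5/21 = 0.238095: log2(p) = -2.070389, -p*log2(p) = 0.492950
  p = 5/21 = 0.238095: log2(p) = -2.070389, -p*log2(p) = 0.492950
  p = 2/21 = 0.095238: log2(p) = -3.392317, -p*log2(p) = 0.323078
H = 0.455680 + 0.492950 + 0.492950 + 0.492950 + 0.323078 = 2.257608

H = 2.2576 bits/symbol


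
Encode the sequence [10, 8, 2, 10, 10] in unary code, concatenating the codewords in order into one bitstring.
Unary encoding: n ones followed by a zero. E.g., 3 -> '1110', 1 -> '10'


Encode each number as n ones followed by a terminating 0:
  10 -> 11111111110 (11 bits)
  8 -> 111111110 (9 bits)
  2 -> 110 (3 bits)
  10 -> 11111111110 (11 bits)
  10 -> 11111111110 (11 bits)
Total length = 11 + 9 + 3 + 11 + 11 = 45 bits.

Unary([10, 8, 2, 10, 10]) = 111111111101111111101101111111111011111111110 (45 bits)


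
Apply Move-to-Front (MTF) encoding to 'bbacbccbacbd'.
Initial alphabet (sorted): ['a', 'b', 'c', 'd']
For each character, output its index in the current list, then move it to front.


MTF encoding:
'b': index 1 in ['a', 'b', 'c', 'd'] -> ['b', 'a', 'c', 'd']
'b': index 0 in ['b', 'a', 'c', 'd'] -> ['b', 'a', 'c', 'd']
'a': index 1 in ['b', 'a', 'c', 'd'] -> ['a', 'b', 'c', 'd']
'c': index 2 in ['a', 'b', 'c', 'd'] -> ['c', 'a', 'b', 'd']
'b': index 2 in ['c', 'a', 'b', 'd'] -> ['b', 'c', 'a', 'd']
'c': index 1 in ['b', 'c', 'a', 'd'] -> ['c', 'b', 'a', 'd']
'c': index 0 in ['c', 'b', 'a', 'd'] -> ['c', 'b', 'a', 'd']
'b': index 1 in ['c', 'b', 'a', 'd'] -> ['b', 'c', 'a', 'd']
'a': index 2 in ['b', 'c', 'a', 'd'] -> ['a', 'b', 'c', 'd']
'c': index 2 in ['a', 'b', 'c', 'd'] -> ['c', 'a', 'b', 'd']
'b': index 2 in ['c', 'a', 'b', 'd'] -> ['b', 'c', 'a', 'd']
'd': index 3 in ['b', 'c', 'a', 'd'] -> ['d', 'b', 'c', 'a']


Output: [1, 0, 1, 2, 2, 1, 0, 1, 2, 2, 2, 3]


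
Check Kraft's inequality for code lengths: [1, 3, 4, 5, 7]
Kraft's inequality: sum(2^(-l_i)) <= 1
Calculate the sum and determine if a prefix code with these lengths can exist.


Sum = 2^(-1) + 2^(-3) + 2^(-4) + 2^(-5) + 2^(-7)
    = 0.5 + 0.125 + 0.0625 + 0.03125 + 0.0078125
    = 93/128 = 0.7265625
Since 0.7265625 <= 1, Kraft's inequality IS satisfied.
A prefix code with these lengths CAN exist.

Kraft sum = 0.7265625. Satisfied.


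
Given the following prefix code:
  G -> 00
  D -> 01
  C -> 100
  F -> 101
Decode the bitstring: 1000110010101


Decoding step by step:
Bits 100 -> C
Bits 01 -> D
Bits 100 -> C
Bits 101 -> F
Bits 01 -> D


Decoded message: CDCFD


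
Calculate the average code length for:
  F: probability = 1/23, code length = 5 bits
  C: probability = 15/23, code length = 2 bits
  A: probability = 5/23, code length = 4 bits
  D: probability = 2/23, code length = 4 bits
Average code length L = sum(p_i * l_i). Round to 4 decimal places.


Weighted contributions p_i * l_i:
  F: (1/23) * 5 = 5/23
  C: (15/23) * 2 = 30/23
  A: (5/23) * 4 = 20/23
  D: (2/23) * 4 = 8/23
Sum = (5 + 30 + 20 + 8)/23 = 63/23

L = 63/23 = 2.7391 bits/symbol


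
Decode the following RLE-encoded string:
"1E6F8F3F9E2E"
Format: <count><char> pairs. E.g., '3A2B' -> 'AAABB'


Expanding each <count><char> pair:
  1E -> 'E'
  6F -> 'FFFFFF'
  8F -> 'FFFFFFFF'
  3F -> 'FFF'
  9E -> 'EEEEEEEEE'
  2E -> 'EE'

Decoded = EFFFFFFFFFFFFFFFFFEEEEEEEEEEE


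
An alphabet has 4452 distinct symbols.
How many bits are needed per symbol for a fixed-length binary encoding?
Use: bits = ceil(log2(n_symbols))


log2(4452) = 12.1202
Bracket: 2^12 = 4096 < 4452 <= 2^13 = 8192
So ceil(log2(4452)) = 13

bits = ceil(log2(4452)) = ceil(12.1202) = 13 bits


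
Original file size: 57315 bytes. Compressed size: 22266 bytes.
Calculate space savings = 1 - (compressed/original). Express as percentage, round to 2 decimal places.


ratio = compressed/original = 22266/57315 = 0.388485
savings = 1 - ratio = 1 - 0.388485 = 0.611515
as a percentage: 0.611515 * 100 = 61.15%

Space savings = 1 - 22266/57315 = 61.15%


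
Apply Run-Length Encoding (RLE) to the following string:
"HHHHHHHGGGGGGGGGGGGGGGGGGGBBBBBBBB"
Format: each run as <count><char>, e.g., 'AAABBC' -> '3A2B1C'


Scanning runs left to right:
  i=0: run of 'H' x 7 -> '7H'
  i=7: run of 'G' x 19 -> '19G'
  i=26: run of 'B' x 8 -> '8B'

RLE = 7H19G8B


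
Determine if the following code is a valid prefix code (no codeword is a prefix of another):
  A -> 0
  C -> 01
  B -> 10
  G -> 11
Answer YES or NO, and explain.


Checking each pair (does one codeword prefix another?):
  A='0' vs C='01': prefix -- VIOLATION

NO -- this is NOT a valid prefix code. A (0) is a prefix of C (01).


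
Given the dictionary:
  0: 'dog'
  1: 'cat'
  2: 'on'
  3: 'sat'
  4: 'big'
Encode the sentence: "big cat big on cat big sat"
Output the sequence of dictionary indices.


Look up each word in the dictionary:
  'big' -> 4
  'cat' -> 1
  'big' -> 4
  'on' -> 2
  'cat' -> 1
  'big' -> 4
  'sat' -> 3

Encoded: [4, 1, 4, 2, 1, 4, 3]


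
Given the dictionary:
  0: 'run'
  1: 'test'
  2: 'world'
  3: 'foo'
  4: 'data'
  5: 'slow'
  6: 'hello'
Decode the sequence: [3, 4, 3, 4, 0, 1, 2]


Look up each index in the dictionary:
  3 -> 'foo'
  4 -> 'data'
  3 -> 'foo'
  4 -> 'data'
  0 -> 'run'
  1 -> 'test'
  2 -> 'world'

Decoded: "foo data foo data run test world"


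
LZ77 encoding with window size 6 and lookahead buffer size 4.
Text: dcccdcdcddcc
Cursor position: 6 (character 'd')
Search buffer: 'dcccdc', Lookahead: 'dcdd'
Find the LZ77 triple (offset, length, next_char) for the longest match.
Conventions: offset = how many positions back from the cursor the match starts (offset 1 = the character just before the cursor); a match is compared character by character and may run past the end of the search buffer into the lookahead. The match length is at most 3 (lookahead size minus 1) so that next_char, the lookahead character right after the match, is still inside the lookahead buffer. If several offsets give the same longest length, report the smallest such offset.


Try each offset into the search buffer:
  offset=1 (pos 5, char 'c'): match length 0
  offset=2 (pos 4, char 'd'): match length 3
  offset=3 (pos 3, char 'c'): match length 0
  offset=4 (pos 2, char 'c'): match length 0
  offset=5 (pos 1, char 'c'): match length 0
  offset=6 (pos 0, char 'd'): match length 2
Longest match has length 3 at offset 2.
next_char = character at position 6 + 3 = 9 -> 'd'

Best match: offset=2, length=3 (matching 'dcd' starting at position 4)
LZ77 triple: (2, 3, 'd')


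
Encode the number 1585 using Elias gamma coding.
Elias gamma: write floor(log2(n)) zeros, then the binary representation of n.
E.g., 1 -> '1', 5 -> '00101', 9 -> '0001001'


num_bits = floor(log2(1585)) + 1 = 11
leading_zeros = num_bits - 1 = 10
binary(1585) = 11000110001

Elias gamma(1585) = '0000000000' + '11000110001' = 000000000011000110001 (21 bits)


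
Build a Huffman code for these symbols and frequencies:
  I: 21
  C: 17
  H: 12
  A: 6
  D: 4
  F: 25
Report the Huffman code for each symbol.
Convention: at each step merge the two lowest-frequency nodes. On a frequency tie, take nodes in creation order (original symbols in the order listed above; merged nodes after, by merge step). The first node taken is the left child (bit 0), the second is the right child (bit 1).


Huffman tree construction:
Step 1: Merge D(4) + A(6) = 10
Step 2: Merge (D+A)(10) + H(12) = 22
Step 3: Merge C(17) + I(21) = 38
Step 4: Merge ((D+A)+H)(22) + F(25) = 47
Step 5: Merge (C+I)(38) + (((D+A)+H)+F)(47) = 85
Read each symbol's code off the tree from the root (left child = 0, right child = 1).

Codes:
  I: 01 (length 2)
  C: 00 (length 2)
  H: 101 (length 3)
  A: 1001 (length 4)
  D: 1000 (length 4)
  F: 11 (length 2)
Average code length: 202/85 = 2.3765 bits/symbol


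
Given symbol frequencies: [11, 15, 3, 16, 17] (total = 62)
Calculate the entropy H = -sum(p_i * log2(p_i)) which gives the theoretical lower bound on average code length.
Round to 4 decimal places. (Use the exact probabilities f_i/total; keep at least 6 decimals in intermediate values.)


Per-symbol terms -p_i * log2(p_i) with p_i = f_i/62:
  p = 11/62 = 0.177419: log2(p) = -2.494765, -p*log2(p) = 0.442620
  p = 15/62 = 0.241935: log2(p) = -2.047306, -p*log2(p) = 0.495316
  p = 3/62 = 0.048387: log2(p) = -4.369234, -p*log2(p) = 0.211415
  p = 16/62 = 0.258065: log2(p) = -1.954196, -p*log2(p) = 0.504309
  p = 17/62 = 0.274194: log2(p) = -1.866733, -p*log2(p) = 0.511846
H = 0.442620 + 0.495316 + 0.211415 + 0.504309 + 0.511846 = 2.165506

H = 2.1655 bits/symbol


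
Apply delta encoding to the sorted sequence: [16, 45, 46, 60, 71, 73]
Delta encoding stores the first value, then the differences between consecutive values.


First value: 16
Deltas:
  45 - 16 = 29
  46 - 45 = 1
  60 - 46 = 14
  71 - 60 = 11
  73 - 71 = 2


Delta encoded: [16, 29, 1, 14, 11, 2]


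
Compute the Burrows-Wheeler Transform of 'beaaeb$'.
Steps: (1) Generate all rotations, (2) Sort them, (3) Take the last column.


Rotations (sorted):
  0: $beaaeb -> last char: b
  1: aaeb$be -> last char: e
  2: aeb$bea -> last char: a
  3: b$beaae -> last char: e
  4: beaaeb$ -> last char: $
  5: eaaeb$b -> last char: b
  6: eb$beaa -> last char: a


BWT = beae$ba


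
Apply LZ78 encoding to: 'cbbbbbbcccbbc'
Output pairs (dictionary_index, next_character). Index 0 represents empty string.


LZ78 encoding steps:
Dictionary: {0: ''}
Step 1: w='' (idx 0), next='c' -> output (0, 'c'), add 'c' as idx 1
Step 2: w='' (idx 0), next='b' -> output (0, 'b'), add 'b' as idx 2
Step 3: w='b' (idx 2), next='b' -> output (2, 'b'), add 'bb' as idx 3
Step 4: w='bb' (idx 3), next='b' -> output (3, 'b'), add 'bbb' as idx 4
Step 5: w='c' (idx 1), next='c' -> output (1, 'c'), add 'cc' as idx 5
Step 6: w='c' (idx 1), next='b' -> output (1, 'b'), add 'cb' as idx 6
Step 7: w='b' (idx 2), next='c' -> output (2, 'c'), add 'bc' as idx 7


Encoded: [(0, 'c'), (0, 'b'), (2, 'b'), (3, 'b'), (1, 'c'), (1, 'b'), (2, 'c')]


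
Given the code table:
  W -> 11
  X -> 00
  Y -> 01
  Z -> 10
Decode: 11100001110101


Decoding:
11 -> W
10 -> Z
00 -> X
01 -> Y
11 -> W
01 -> Y
01 -> Y


Result: WZXYWYY


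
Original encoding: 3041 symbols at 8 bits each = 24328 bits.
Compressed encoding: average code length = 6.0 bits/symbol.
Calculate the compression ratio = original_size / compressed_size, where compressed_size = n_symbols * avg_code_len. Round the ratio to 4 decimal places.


original_size = n_symbols * orig_bits = 3041 * 8 = 24328 bits
compressed_size = n_symbols * avg_code_len = 3041 * 6.0 = 18246.0 bits
ratio = original_size / compressed_size = 24328 / 18246.0 = 1.3333

Compression ratio = 1.3333


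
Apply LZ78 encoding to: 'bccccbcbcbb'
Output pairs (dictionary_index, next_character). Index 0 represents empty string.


LZ78 encoding steps:
Dictionary: {0: ''}
Step 1: w='' (idx 0), next='b' -> output (0, 'b'), add 'b' as idx 1
Step 2: w='' (idx 0), next='c' -> output (0, 'c'), add 'c' as idx 2
Step 3: w='c' (idx 2), next='c' -> output (2, 'c'), add 'cc' as idx 3
Step 4: w='c' (idx 2), next='b' -> output (2, 'b'), add 'cb' as idx 4
Step 5: w='cb' (idx 4), next='c' -> output (4, 'c'), add 'cbc' as idx 5
Step 6: w='b' (idx 1), next='b' -> output (1, 'b'), add 'bb' as idx 6


Encoded: [(0, 'b'), (0, 'c'), (2, 'c'), (2, 'b'), (4, 'c'), (1, 'b')]


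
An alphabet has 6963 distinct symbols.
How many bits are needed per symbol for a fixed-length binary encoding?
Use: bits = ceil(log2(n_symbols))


log2(6963) = 12.7655
Bracket: 2^12 = 4096 < 6963 <= 2^13 = 8192
So ceil(log2(6963)) = 13

bits = ceil(log2(6963)) = ceil(12.7655) = 13 bits


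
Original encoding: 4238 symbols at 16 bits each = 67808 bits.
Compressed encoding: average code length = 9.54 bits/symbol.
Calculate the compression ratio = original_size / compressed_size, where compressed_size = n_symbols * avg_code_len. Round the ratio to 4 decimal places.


original_size = n_symbols * orig_bits = 4238 * 16 = 67808 bits
compressed_size = n_symbols * avg_code_len = 4238 * 9.54 = 40430.52 bits
ratio = original_size / compressed_size = 67808 / 40430.52 = 1.6771

Compression ratio = 1.6771


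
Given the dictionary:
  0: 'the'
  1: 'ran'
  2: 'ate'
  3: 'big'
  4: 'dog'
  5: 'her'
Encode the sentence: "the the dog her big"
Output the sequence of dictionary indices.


Look up each word in the dictionary:
  'the' -> 0
  'the' -> 0
  'dog' -> 4
  'her' -> 5
  'big' -> 3

Encoded: [0, 0, 4, 5, 3]


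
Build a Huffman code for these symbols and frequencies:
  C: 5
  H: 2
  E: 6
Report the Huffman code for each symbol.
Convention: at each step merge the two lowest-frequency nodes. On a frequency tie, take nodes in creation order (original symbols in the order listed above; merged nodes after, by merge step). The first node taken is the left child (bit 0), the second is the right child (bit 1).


Huffman tree construction:
Step 1: Merge H(2) + C(5) = 7
Step 2: Merge E(6) + (H+C)(7) = 13
Read each symbol's code off the tree from the root (left child = 0, right child = 1).

Codes:
  C: 11 (length 2)
  H: 10 (length 2)
  E: 0 (length 1)
Average code length: 20/13 = 1.5385 bits/symbol


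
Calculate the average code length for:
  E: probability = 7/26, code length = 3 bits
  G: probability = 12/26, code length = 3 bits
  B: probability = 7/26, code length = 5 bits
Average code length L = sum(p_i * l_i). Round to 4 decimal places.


Weighted contributions p_i * l_i:
  E: (7/26) * 3 = 21/26
  G: (12/26) * 3 = 36/26
  B: (7/26) * 5 = 35/26
Sum = (21 + 36 + 35)/26 = 92/26

L = 92/26 = 3.5385 bits/symbol


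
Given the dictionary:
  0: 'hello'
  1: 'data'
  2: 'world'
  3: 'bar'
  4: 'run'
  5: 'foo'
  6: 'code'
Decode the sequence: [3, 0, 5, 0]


Look up each index in the dictionary:
  3 -> 'bar'
  0 -> 'hello'
  5 -> 'foo'
  0 -> 'hello'

Decoded: "bar hello foo hello"


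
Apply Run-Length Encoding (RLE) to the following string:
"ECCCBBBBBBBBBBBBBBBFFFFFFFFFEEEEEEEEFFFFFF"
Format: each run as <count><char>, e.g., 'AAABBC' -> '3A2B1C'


Scanning runs left to right:
  i=0: run of 'E' x 1 -> '1E'
  i=1: run of 'C' x 3 -> '3C'
  i=4: run of 'B' x 15 -> '15B'
  i=19: run of 'F' x 9 -> '9F'
  i=28: run of 'E' x 8 -> '8E'
  i=36: run of 'F' x 6 -> '6F'

RLE = 1E3C15B9F8E6F


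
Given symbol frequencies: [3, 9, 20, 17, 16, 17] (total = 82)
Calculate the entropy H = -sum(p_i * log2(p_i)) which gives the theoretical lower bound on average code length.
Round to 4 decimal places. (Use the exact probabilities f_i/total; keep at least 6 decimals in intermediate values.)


Per-symbol terms -p_i * log2(p_i) with p_i = f_i/82:
  p = 3/82 = 0.036585: log2(p) = -4.772590, -p*log2(p) = 0.174607
  p = 9/82 = 0.109756: log2(p) = -3.187627, -p*log2(p) = 0.349862
  p = 20/82 = 0.243902: log2(p) = -2.035624, -p*log2(p) = 0.496494
  p = 17/82 = 0.207317: log2(p) = -2.270089, -p*log2(p) = 0.470628
  p = 16/82 = 0.195122: log2(p) = -2.357552, -p*log2(p) = 0.460010
  p = 17/82 = 0.207317: log2(p) = -2.270089, -p*log2(p) = 0.470628
H = 0.174607 + 0.349862 + 0.496494 + 0.470628 + 0.460010 + 0.470628 = 2.422229

H = 2.4222 bits/symbol


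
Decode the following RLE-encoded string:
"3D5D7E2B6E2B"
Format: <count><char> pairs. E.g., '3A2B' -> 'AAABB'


Expanding each <count><char> pair:
  3D -> 'DDD'
  5D -> 'DDDDD'
  7E -> 'EEEEEEE'
  2B -> 'BB'
  6E -> 'EEEEEE'
  2B -> 'BB'

Decoded = DDDDDDDDEEEEEEEBBEEEEEEBB


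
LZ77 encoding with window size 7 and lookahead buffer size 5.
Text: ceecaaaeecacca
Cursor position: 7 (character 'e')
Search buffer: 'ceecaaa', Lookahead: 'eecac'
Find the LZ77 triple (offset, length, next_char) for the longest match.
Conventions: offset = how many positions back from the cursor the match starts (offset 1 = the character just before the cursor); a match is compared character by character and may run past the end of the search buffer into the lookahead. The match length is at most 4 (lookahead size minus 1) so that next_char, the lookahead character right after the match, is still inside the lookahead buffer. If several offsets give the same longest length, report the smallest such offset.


Try each offset into the search buffer:
  offset=1 (pos 6, char 'a'): match length 0
  offset=2 (pos 5, char 'a'): match length 0
  offset=3 (pos 4, char 'a'): match length 0
  offset=4 (pos 3, char 'c'): match length 0
  offset=5 (pos 2, char 'e'): match length 1
  offset=6 (pos 1, char 'e'): match length 4
  offset=7 (pos 0, char 'c'): match length 0
Longest match has length 4 at offset 6.
next_char = character at position 7 + 4 = 11 -> 'c'

Best match: offset=6, length=4 (matching 'eeca' starting at position 1)
LZ77 triple: (6, 4, 'c')


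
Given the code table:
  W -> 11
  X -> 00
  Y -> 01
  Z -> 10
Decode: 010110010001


Decoding:
01 -> Y
01 -> Y
10 -> Z
01 -> Y
00 -> X
01 -> Y


Result: YYZYXY


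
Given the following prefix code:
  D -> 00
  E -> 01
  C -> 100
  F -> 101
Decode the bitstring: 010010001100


Decoding step by step:
Bits 01 -> E
Bits 00 -> D
Bits 100 -> C
Bits 01 -> E
Bits 100 -> C


Decoded message: EDCEC


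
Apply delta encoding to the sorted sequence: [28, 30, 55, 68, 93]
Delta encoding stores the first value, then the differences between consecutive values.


First value: 28
Deltas:
  30 - 28 = 2
  55 - 30 = 25
  68 - 55 = 13
  93 - 68 = 25


Delta encoded: [28, 2, 25, 13, 25]


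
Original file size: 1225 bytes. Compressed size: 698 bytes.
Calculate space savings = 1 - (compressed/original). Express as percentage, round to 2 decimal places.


ratio = compressed/original = 698/1225 = 0.569796
savings = 1 - ratio = 1 - 0.569796 = 0.430204
as a percentage: 0.430204 * 100 = 43.02%

Space savings = 1 - 698/1225 = 43.02%


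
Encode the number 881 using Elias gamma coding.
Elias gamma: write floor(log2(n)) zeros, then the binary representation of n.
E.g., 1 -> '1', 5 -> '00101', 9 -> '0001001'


num_bits = floor(log2(881)) + 1 = 10
leading_zeros = num_bits - 1 = 9
binary(881) = 1101110001

Elias gamma(881) = '000000000' + '1101110001' = 0000000001101110001 (19 bits)


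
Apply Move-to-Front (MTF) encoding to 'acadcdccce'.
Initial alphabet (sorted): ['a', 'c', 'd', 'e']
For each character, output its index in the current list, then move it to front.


MTF encoding:
'a': index 0 in ['a', 'c', 'd', 'e'] -> ['a', 'c', 'd', 'e']
'c': index 1 in ['a', 'c', 'd', 'e'] -> ['c', 'a', 'd', 'e']
'a': index 1 in ['c', 'a', 'd', 'e'] -> ['a', 'c', 'd', 'e']
'd': index 2 in ['a', 'c', 'd', 'e'] -> ['d', 'a', 'c', 'e']
'c': index 2 in ['d', 'a', 'c', 'e'] -> ['c', 'd', 'a', 'e']
'd': index 1 in ['c', 'd', 'a', 'e'] -> ['d', 'c', 'a', 'e']
'c': index 1 in ['d', 'c', 'a', 'e'] -> ['c', 'd', 'a', 'e']
'c': index 0 in ['c', 'd', 'a', 'e'] -> ['c', 'd', 'a', 'e']
'c': index 0 in ['c', 'd', 'a', 'e'] -> ['c', 'd', 'a', 'e']
'e': index 3 in ['c', 'd', 'a', 'e'] -> ['e', 'c', 'd', 'a']


Output: [0, 1, 1, 2, 2, 1, 1, 0, 0, 3]


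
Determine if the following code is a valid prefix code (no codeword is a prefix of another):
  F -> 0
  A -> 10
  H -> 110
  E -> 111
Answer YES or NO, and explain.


Checking each pair (does one codeword prefix another?):
  F='0' vs A='10': no prefix
  F='0' vs H='110': no prefix
  F='0' vs E='111': no prefix
  A='10' vs F='0': no prefix
  A='10' vs H='110': no prefix
  A='10' vs E='111': no prefix
  H='110' vs F='0': no prefix
  H='110' vs A='10': no prefix
  H='110' vs E='111': no prefix
  E='111' vs F='0': no prefix
  E='111' vs A='10': no prefix
  E='111' vs H='110': no prefix
No violation found over all pairs.

YES -- this is a valid prefix code. No codeword is a prefix of any other codeword.


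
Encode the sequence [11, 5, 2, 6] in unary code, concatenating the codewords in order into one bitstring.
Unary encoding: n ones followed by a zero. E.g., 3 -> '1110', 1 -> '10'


Encode each number as n ones followed by a terminating 0:
  11 -> 111111111110 (12 bits)
  5 -> 111110 (6 bits)
  2 -> 110 (3 bits)
  6 -> 1111110 (7 bits)
Total length = 12 + 6 + 3 + 7 = 28 bits.

Unary([11, 5, 2, 6]) = 1111111111101111101101111110 (28 bits)


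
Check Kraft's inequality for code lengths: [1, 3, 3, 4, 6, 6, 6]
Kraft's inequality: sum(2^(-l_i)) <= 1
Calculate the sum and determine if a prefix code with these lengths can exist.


Sum = 2^(-1) + 2^(-3) + 2^(-3) + 2^(-4) + 2^(-6) + 2^(-6) + 2^(-6)
    = 0.5 + 0.125 + 0.125 + 0.0625 + 0.015625 + 0.015625 + 0.015625
    = 55/64 = 0.859375
Since 0.859375 <= 1, Kraft's inequality IS satisfied.
A prefix code with these lengths CAN exist.

Kraft sum = 0.859375. Satisfied.


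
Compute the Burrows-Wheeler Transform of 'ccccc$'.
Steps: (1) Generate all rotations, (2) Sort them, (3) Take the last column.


Rotations (sorted):
  0: $ccccc -> last char: c
  1: c$cccc -> last char: c
  2: cc$ccc -> last char: c
  3: ccc$cc -> last char: c
  4: cccc$c -> last char: c
  5: ccccc$ -> last char: $


BWT = ccccc$


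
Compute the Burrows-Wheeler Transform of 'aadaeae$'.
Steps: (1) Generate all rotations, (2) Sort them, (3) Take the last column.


Rotations (sorted):
  0: $aadaeae -> last char: e
  1: aadaeae$ -> last char: $
  2: adaeae$a -> last char: a
  3: ae$aadae -> last char: e
  4: aeae$aad -> last char: d
  5: daeae$aa -> last char: a
  6: e$aadaea -> last char: a
  7: eae$aada -> last char: a


BWT = e$aedaaa
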